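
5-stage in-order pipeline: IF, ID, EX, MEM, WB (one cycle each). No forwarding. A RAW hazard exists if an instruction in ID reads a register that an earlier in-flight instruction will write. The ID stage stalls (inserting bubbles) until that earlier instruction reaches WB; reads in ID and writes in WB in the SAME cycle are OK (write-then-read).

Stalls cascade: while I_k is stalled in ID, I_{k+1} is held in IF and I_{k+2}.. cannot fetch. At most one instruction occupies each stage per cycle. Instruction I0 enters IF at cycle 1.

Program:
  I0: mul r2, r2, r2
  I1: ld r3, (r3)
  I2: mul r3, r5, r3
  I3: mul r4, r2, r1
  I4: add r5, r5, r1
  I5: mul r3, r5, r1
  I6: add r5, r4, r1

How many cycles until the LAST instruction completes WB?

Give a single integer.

I0 mul r2 <- r2,r2: IF@1 ID@2 stall=0 (-) EX@3 MEM@4 WB@5
I1 ld r3 <- r3: IF@2 ID@3 stall=0 (-) EX@4 MEM@5 WB@6
I2 mul r3 <- r5,r3: IF@3 ID@4 stall=2 (RAW on I1.r3 (WB@6)) EX@7 MEM@8 WB@9
I3 mul r4 <- r2,r1: IF@4 ID@7 stall=0 (-) EX@8 MEM@9 WB@10
I4 add r5 <- r5,r1: IF@7 ID@8 stall=0 (-) EX@9 MEM@10 WB@11
I5 mul r3 <- r5,r1: IF@8 ID@9 stall=2 (RAW on I4.r5 (WB@11)) EX@12 MEM@13 WB@14
I6 add r5 <- r4,r1: IF@9 ID@12 stall=0 (-) EX@13 MEM@14 WB@15

Answer: 15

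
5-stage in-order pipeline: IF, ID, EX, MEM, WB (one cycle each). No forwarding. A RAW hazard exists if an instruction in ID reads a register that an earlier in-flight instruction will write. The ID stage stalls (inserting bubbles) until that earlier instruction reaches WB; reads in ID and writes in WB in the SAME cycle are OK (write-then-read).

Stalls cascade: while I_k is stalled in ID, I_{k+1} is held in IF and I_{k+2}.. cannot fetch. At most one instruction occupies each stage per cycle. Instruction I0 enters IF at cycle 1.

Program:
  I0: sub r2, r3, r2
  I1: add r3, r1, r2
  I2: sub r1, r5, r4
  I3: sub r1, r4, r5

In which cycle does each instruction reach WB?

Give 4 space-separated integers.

Answer: 5 8 9 10

Derivation:
I0 sub r2 <- r3,r2: IF@1 ID@2 stall=0 (-) EX@3 MEM@4 WB@5
I1 add r3 <- r1,r2: IF@2 ID@3 stall=2 (RAW on I0.r2 (WB@5)) EX@6 MEM@7 WB@8
I2 sub r1 <- r5,r4: IF@3 ID@6 stall=0 (-) EX@7 MEM@8 WB@9
I3 sub r1 <- r4,r5: IF@6 ID@7 stall=0 (-) EX@8 MEM@9 WB@10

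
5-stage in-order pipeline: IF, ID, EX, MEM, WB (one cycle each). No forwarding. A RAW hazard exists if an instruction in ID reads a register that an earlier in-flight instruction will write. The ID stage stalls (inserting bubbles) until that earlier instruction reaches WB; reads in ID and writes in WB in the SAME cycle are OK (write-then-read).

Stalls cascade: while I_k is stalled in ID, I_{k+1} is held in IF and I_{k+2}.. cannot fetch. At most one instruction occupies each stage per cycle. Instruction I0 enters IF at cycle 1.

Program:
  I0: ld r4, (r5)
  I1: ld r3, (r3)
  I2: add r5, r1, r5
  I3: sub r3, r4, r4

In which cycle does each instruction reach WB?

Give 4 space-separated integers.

I0 ld r4 <- r5: IF@1 ID@2 stall=0 (-) EX@3 MEM@4 WB@5
I1 ld r3 <- r3: IF@2 ID@3 stall=0 (-) EX@4 MEM@5 WB@6
I2 add r5 <- r1,r5: IF@3 ID@4 stall=0 (-) EX@5 MEM@6 WB@7
I3 sub r3 <- r4,r4: IF@4 ID@5 stall=0 (-) EX@6 MEM@7 WB@8

Answer: 5 6 7 8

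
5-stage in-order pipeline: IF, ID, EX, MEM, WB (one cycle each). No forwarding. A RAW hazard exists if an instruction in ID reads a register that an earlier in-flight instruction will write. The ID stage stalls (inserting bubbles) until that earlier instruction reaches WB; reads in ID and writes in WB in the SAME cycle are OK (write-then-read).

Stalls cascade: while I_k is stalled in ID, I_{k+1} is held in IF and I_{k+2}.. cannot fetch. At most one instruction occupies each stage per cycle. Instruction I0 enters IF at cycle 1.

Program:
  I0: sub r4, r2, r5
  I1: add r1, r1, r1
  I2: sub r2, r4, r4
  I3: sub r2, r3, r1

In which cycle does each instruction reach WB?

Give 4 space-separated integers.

Answer: 5 6 8 9

Derivation:
I0 sub r4 <- r2,r5: IF@1 ID@2 stall=0 (-) EX@3 MEM@4 WB@5
I1 add r1 <- r1,r1: IF@2 ID@3 stall=0 (-) EX@4 MEM@5 WB@6
I2 sub r2 <- r4,r4: IF@3 ID@4 stall=1 (RAW on I0.r4 (WB@5)) EX@6 MEM@7 WB@8
I3 sub r2 <- r3,r1: IF@4 ID@6 stall=0 (-) EX@7 MEM@8 WB@9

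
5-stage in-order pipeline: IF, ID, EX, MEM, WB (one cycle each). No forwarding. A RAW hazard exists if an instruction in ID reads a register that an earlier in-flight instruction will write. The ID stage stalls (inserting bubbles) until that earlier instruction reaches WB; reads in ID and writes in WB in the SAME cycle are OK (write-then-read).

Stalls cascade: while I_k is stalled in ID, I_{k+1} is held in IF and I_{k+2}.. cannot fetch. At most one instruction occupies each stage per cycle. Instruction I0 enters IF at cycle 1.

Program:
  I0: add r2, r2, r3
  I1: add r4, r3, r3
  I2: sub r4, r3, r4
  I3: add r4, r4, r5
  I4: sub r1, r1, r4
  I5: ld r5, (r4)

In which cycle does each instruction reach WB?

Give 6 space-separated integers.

Answer: 5 6 9 12 15 16

Derivation:
I0 add r2 <- r2,r3: IF@1 ID@2 stall=0 (-) EX@3 MEM@4 WB@5
I1 add r4 <- r3,r3: IF@2 ID@3 stall=0 (-) EX@4 MEM@5 WB@6
I2 sub r4 <- r3,r4: IF@3 ID@4 stall=2 (RAW on I1.r4 (WB@6)) EX@7 MEM@8 WB@9
I3 add r4 <- r4,r5: IF@4 ID@7 stall=2 (RAW on I2.r4 (WB@9)) EX@10 MEM@11 WB@12
I4 sub r1 <- r1,r4: IF@7 ID@10 stall=2 (RAW on I3.r4 (WB@12)) EX@13 MEM@14 WB@15
I5 ld r5 <- r4: IF@10 ID@13 stall=0 (-) EX@14 MEM@15 WB@16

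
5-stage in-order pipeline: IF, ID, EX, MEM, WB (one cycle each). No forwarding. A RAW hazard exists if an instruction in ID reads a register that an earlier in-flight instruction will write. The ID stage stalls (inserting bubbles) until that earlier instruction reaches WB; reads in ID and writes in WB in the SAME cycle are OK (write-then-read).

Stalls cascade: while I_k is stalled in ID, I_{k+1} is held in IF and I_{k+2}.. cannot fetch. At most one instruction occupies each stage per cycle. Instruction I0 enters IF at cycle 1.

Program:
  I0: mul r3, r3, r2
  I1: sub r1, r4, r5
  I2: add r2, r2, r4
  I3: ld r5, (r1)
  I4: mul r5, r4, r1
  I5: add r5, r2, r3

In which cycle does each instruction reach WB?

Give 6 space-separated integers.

Answer: 5 6 7 9 10 11

Derivation:
I0 mul r3 <- r3,r2: IF@1 ID@2 stall=0 (-) EX@3 MEM@4 WB@5
I1 sub r1 <- r4,r5: IF@2 ID@3 stall=0 (-) EX@4 MEM@5 WB@6
I2 add r2 <- r2,r4: IF@3 ID@4 stall=0 (-) EX@5 MEM@6 WB@7
I3 ld r5 <- r1: IF@4 ID@5 stall=1 (RAW on I1.r1 (WB@6)) EX@7 MEM@8 WB@9
I4 mul r5 <- r4,r1: IF@5 ID@7 stall=0 (-) EX@8 MEM@9 WB@10
I5 add r5 <- r2,r3: IF@7 ID@8 stall=0 (-) EX@9 MEM@10 WB@11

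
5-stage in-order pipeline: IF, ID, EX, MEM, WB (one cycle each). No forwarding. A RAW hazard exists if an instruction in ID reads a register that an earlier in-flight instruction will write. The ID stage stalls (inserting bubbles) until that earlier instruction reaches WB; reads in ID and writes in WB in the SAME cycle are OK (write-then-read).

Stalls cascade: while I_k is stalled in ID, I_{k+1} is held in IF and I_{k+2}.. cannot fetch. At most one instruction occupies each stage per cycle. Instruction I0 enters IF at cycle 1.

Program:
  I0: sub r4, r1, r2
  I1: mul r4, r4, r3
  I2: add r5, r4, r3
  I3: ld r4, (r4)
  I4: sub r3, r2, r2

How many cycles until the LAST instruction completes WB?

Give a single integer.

I0 sub r4 <- r1,r2: IF@1 ID@2 stall=0 (-) EX@3 MEM@4 WB@5
I1 mul r4 <- r4,r3: IF@2 ID@3 stall=2 (RAW on I0.r4 (WB@5)) EX@6 MEM@7 WB@8
I2 add r5 <- r4,r3: IF@3 ID@6 stall=2 (RAW on I1.r4 (WB@8)) EX@9 MEM@10 WB@11
I3 ld r4 <- r4: IF@6 ID@9 stall=0 (-) EX@10 MEM@11 WB@12
I4 sub r3 <- r2,r2: IF@9 ID@10 stall=0 (-) EX@11 MEM@12 WB@13

Answer: 13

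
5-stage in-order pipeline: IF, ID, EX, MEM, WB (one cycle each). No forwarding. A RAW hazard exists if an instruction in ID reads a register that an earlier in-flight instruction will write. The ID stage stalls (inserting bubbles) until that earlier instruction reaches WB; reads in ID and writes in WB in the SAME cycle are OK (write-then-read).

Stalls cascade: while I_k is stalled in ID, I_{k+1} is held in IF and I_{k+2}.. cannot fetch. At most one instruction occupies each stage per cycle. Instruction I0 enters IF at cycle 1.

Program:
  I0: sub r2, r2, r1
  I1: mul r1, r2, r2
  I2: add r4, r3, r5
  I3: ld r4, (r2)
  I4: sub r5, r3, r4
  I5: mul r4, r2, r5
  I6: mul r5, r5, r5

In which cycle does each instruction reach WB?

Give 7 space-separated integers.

I0 sub r2 <- r2,r1: IF@1 ID@2 stall=0 (-) EX@3 MEM@4 WB@5
I1 mul r1 <- r2,r2: IF@2 ID@3 stall=2 (RAW on I0.r2 (WB@5)) EX@6 MEM@7 WB@8
I2 add r4 <- r3,r5: IF@3 ID@6 stall=0 (-) EX@7 MEM@8 WB@9
I3 ld r4 <- r2: IF@6 ID@7 stall=0 (-) EX@8 MEM@9 WB@10
I4 sub r5 <- r3,r4: IF@7 ID@8 stall=2 (RAW on I3.r4 (WB@10)) EX@11 MEM@12 WB@13
I5 mul r4 <- r2,r5: IF@8 ID@11 stall=2 (RAW on I4.r5 (WB@13)) EX@14 MEM@15 WB@16
I6 mul r5 <- r5,r5: IF@11 ID@14 stall=0 (-) EX@15 MEM@16 WB@17

Answer: 5 8 9 10 13 16 17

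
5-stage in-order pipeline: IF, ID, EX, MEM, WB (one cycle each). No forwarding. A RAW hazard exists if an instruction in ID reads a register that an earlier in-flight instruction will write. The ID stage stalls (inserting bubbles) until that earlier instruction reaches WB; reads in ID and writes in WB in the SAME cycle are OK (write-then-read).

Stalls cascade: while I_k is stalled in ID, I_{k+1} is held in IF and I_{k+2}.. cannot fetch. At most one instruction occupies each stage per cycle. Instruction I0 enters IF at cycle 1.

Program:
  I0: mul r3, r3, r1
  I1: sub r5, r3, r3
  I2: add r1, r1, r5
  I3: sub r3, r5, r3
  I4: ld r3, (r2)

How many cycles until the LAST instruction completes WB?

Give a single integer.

I0 mul r3 <- r3,r1: IF@1 ID@2 stall=0 (-) EX@3 MEM@4 WB@5
I1 sub r5 <- r3,r3: IF@2 ID@3 stall=2 (RAW on I0.r3 (WB@5)) EX@6 MEM@7 WB@8
I2 add r1 <- r1,r5: IF@3 ID@6 stall=2 (RAW on I1.r5 (WB@8)) EX@9 MEM@10 WB@11
I3 sub r3 <- r5,r3: IF@6 ID@9 stall=0 (-) EX@10 MEM@11 WB@12
I4 ld r3 <- r2: IF@9 ID@10 stall=0 (-) EX@11 MEM@12 WB@13

Answer: 13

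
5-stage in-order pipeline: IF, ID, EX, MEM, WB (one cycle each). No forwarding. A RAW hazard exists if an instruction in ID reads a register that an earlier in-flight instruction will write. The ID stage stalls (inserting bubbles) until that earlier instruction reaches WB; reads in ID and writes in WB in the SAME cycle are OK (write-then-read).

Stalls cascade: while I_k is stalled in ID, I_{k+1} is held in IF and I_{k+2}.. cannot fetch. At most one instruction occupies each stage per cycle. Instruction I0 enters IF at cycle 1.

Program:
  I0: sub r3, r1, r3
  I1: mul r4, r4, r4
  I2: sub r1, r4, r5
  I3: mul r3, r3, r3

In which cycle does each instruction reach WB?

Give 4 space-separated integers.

Answer: 5 6 9 10

Derivation:
I0 sub r3 <- r1,r3: IF@1 ID@2 stall=0 (-) EX@3 MEM@4 WB@5
I1 mul r4 <- r4,r4: IF@2 ID@3 stall=0 (-) EX@4 MEM@5 WB@6
I2 sub r1 <- r4,r5: IF@3 ID@4 stall=2 (RAW on I1.r4 (WB@6)) EX@7 MEM@8 WB@9
I3 mul r3 <- r3,r3: IF@4 ID@7 stall=0 (-) EX@8 MEM@9 WB@10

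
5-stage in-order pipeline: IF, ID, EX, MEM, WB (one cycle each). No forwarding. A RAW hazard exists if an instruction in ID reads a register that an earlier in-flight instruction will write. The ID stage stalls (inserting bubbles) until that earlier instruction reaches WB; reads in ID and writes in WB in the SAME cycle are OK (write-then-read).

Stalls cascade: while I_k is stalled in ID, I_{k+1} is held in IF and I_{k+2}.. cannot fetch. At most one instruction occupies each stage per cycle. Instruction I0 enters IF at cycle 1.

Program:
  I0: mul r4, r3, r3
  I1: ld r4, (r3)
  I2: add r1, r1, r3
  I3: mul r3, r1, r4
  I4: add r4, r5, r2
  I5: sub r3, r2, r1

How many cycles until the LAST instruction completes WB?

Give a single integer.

I0 mul r4 <- r3,r3: IF@1 ID@2 stall=0 (-) EX@3 MEM@4 WB@5
I1 ld r4 <- r3: IF@2 ID@3 stall=0 (-) EX@4 MEM@5 WB@6
I2 add r1 <- r1,r3: IF@3 ID@4 stall=0 (-) EX@5 MEM@6 WB@7
I3 mul r3 <- r1,r4: IF@4 ID@5 stall=2 (RAW on I2.r1 (WB@7)) EX@8 MEM@9 WB@10
I4 add r4 <- r5,r2: IF@5 ID@8 stall=0 (-) EX@9 MEM@10 WB@11
I5 sub r3 <- r2,r1: IF@8 ID@9 stall=0 (-) EX@10 MEM@11 WB@12

Answer: 12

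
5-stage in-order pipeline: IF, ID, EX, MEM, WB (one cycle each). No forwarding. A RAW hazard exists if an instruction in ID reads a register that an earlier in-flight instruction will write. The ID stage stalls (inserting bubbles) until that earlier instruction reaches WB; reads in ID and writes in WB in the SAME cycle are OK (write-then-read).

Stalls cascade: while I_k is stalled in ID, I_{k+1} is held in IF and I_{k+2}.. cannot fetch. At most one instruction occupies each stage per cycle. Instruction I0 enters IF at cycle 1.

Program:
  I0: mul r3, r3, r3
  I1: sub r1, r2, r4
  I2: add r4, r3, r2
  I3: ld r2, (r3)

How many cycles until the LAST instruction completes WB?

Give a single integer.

Answer: 9

Derivation:
I0 mul r3 <- r3,r3: IF@1 ID@2 stall=0 (-) EX@3 MEM@4 WB@5
I1 sub r1 <- r2,r4: IF@2 ID@3 stall=0 (-) EX@4 MEM@5 WB@6
I2 add r4 <- r3,r2: IF@3 ID@4 stall=1 (RAW on I0.r3 (WB@5)) EX@6 MEM@7 WB@8
I3 ld r2 <- r3: IF@4 ID@6 stall=0 (-) EX@7 MEM@8 WB@9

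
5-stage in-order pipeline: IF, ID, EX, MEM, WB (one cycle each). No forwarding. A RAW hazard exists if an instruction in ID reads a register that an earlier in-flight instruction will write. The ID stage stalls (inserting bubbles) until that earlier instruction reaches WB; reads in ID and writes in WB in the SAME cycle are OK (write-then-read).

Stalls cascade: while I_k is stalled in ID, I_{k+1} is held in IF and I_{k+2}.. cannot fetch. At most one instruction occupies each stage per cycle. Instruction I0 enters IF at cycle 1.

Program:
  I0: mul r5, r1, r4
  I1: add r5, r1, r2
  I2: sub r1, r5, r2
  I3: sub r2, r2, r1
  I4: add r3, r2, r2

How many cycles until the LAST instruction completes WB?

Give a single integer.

I0 mul r5 <- r1,r4: IF@1 ID@2 stall=0 (-) EX@3 MEM@4 WB@5
I1 add r5 <- r1,r2: IF@2 ID@3 stall=0 (-) EX@4 MEM@5 WB@6
I2 sub r1 <- r5,r2: IF@3 ID@4 stall=2 (RAW on I1.r5 (WB@6)) EX@7 MEM@8 WB@9
I3 sub r2 <- r2,r1: IF@4 ID@7 stall=2 (RAW on I2.r1 (WB@9)) EX@10 MEM@11 WB@12
I4 add r3 <- r2,r2: IF@7 ID@10 stall=2 (RAW on I3.r2 (WB@12)) EX@13 MEM@14 WB@15

Answer: 15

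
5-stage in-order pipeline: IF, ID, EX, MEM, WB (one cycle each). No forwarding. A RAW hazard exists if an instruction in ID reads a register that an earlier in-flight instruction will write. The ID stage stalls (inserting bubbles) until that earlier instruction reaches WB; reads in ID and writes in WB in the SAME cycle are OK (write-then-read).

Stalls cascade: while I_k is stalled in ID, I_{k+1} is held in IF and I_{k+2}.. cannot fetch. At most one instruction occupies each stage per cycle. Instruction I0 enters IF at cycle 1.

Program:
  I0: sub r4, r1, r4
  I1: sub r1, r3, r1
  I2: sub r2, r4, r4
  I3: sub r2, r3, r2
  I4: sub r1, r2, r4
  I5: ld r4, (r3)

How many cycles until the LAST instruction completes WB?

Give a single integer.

I0 sub r4 <- r1,r4: IF@1 ID@2 stall=0 (-) EX@3 MEM@4 WB@5
I1 sub r1 <- r3,r1: IF@2 ID@3 stall=0 (-) EX@4 MEM@5 WB@6
I2 sub r2 <- r4,r4: IF@3 ID@4 stall=1 (RAW on I0.r4 (WB@5)) EX@6 MEM@7 WB@8
I3 sub r2 <- r3,r2: IF@4 ID@6 stall=2 (RAW on I2.r2 (WB@8)) EX@9 MEM@10 WB@11
I4 sub r1 <- r2,r4: IF@6 ID@9 stall=2 (RAW on I3.r2 (WB@11)) EX@12 MEM@13 WB@14
I5 ld r4 <- r3: IF@9 ID@12 stall=0 (-) EX@13 MEM@14 WB@15

Answer: 15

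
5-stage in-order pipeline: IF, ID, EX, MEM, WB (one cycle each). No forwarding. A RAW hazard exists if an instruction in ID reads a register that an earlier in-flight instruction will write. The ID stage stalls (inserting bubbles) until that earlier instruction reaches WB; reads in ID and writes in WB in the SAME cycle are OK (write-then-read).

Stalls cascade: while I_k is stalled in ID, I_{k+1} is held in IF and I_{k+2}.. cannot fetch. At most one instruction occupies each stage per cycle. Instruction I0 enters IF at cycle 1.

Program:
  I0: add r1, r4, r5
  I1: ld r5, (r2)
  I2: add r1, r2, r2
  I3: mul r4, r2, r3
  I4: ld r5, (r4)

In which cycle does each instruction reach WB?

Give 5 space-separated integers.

I0 add r1 <- r4,r5: IF@1 ID@2 stall=0 (-) EX@3 MEM@4 WB@5
I1 ld r5 <- r2: IF@2 ID@3 stall=0 (-) EX@4 MEM@5 WB@6
I2 add r1 <- r2,r2: IF@3 ID@4 stall=0 (-) EX@5 MEM@6 WB@7
I3 mul r4 <- r2,r3: IF@4 ID@5 stall=0 (-) EX@6 MEM@7 WB@8
I4 ld r5 <- r4: IF@5 ID@6 stall=2 (RAW on I3.r4 (WB@8)) EX@9 MEM@10 WB@11

Answer: 5 6 7 8 11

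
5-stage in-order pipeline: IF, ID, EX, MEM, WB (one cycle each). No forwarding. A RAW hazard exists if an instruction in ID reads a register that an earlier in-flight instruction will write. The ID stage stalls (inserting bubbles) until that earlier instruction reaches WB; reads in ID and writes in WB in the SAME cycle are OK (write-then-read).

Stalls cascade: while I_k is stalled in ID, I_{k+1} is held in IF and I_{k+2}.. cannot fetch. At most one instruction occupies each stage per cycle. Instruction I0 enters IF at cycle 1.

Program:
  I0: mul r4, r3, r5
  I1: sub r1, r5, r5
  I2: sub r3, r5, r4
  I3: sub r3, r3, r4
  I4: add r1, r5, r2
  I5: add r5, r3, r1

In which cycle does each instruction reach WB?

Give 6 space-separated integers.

I0 mul r4 <- r3,r5: IF@1 ID@2 stall=0 (-) EX@3 MEM@4 WB@5
I1 sub r1 <- r5,r5: IF@2 ID@3 stall=0 (-) EX@4 MEM@5 WB@6
I2 sub r3 <- r5,r4: IF@3 ID@4 stall=1 (RAW on I0.r4 (WB@5)) EX@6 MEM@7 WB@8
I3 sub r3 <- r3,r4: IF@4 ID@6 stall=2 (RAW on I2.r3 (WB@8)) EX@9 MEM@10 WB@11
I4 add r1 <- r5,r2: IF@6 ID@9 stall=0 (-) EX@10 MEM@11 WB@12
I5 add r5 <- r3,r1: IF@9 ID@10 stall=2 (RAW on I4.r1 (WB@12)) EX@13 MEM@14 WB@15

Answer: 5 6 8 11 12 15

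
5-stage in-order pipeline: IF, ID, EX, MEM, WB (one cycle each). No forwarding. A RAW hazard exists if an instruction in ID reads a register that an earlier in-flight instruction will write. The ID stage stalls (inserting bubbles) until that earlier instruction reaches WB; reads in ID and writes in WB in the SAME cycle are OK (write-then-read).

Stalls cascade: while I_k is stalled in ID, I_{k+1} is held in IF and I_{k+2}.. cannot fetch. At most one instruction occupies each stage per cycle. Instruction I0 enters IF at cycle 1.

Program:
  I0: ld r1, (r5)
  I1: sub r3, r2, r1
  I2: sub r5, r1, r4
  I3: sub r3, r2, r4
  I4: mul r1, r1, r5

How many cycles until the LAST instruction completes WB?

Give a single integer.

Answer: 12

Derivation:
I0 ld r1 <- r5: IF@1 ID@2 stall=0 (-) EX@3 MEM@4 WB@5
I1 sub r3 <- r2,r1: IF@2 ID@3 stall=2 (RAW on I0.r1 (WB@5)) EX@6 MEM@7 WB@8
I2 sub r5 <- r1,r4: IF@3 ID@6 stall=0 (-) EX@7 MEM@8 WB@9
I3 sub r3 <- r2,r4: IF@6 ID@7 stall=0 (-) EX@8 MEM@9 WB@10
I4 mul r1 <- r1,r5: IF@7 ID@8 stall=1 (RAW on I2.r5 (WB@9)) EX@10 MEM@11 WB@12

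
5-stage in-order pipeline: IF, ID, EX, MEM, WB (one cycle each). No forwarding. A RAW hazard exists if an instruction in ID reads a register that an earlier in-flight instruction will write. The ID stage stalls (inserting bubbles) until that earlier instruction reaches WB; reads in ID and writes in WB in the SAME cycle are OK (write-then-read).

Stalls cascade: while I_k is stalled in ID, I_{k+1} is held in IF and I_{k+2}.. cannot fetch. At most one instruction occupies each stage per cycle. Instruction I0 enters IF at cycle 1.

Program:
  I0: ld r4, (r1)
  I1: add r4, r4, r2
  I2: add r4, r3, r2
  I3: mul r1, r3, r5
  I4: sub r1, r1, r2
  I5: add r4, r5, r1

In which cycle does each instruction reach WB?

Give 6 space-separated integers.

I0 ld r4 <- r1: IF@1 ID@2 stall=0 (-) EX@3 MEM@4 WB@5
I1 add r4 <- r4,r2: IF@2 ID@3 stall=2 (RAW on I0.r4 (WB@5)) EX@6 MEM@7 WB@8
I2 add r4 <- r3,r2: IF@3 ID@6 stall=0 (-) EX@7 MEM@8 WB@9
I3 mul r1 <- r3,r5: IF@6 ID@7 stall=0 (-) EX@8 MEM@9 WB@10
I4 sub r1 <- r1,r2: IF@7 ID@8 stall=2 (RAW on I3.r1 (WB@10)) EX@11 MEM@12 WB@13
I5 add r4 <- r5,r1: IF@8 ID@11 stall=2 (RAW on I4.r1 (WB@13)) EX@14 MEM@15 WB@16

Answer: 5 8 9 10 13 16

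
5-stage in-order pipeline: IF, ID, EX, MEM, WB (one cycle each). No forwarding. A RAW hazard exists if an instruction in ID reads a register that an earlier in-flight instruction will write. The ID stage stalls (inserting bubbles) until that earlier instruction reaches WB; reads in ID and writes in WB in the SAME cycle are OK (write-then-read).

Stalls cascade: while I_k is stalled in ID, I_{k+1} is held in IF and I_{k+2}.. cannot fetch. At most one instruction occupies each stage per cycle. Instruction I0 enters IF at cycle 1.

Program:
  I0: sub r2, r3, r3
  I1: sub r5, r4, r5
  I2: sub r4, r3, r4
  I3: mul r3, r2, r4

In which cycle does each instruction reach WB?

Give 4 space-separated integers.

I0 sub r2 <- r3,r3: IF@1 ID@2 stall=0 (-) EX@3 MEM@4 WB@5
I1 sub r5 <- r4,r5: IF@2 ID@3 stall=0 (-) EX@4 MEM@5 WB@6
I2 sub r4 <- r3,r4: IF@3 ID@4 stall=0 (-) EX@5 MEM@6 WB@7
I3 mul r3 <- r2,r4: IF@4 ID@5 stall=2 (RAW on I2.r4 (WB@7)) EX@8 MEM@9 WB@10

Answer: 5 6 7 10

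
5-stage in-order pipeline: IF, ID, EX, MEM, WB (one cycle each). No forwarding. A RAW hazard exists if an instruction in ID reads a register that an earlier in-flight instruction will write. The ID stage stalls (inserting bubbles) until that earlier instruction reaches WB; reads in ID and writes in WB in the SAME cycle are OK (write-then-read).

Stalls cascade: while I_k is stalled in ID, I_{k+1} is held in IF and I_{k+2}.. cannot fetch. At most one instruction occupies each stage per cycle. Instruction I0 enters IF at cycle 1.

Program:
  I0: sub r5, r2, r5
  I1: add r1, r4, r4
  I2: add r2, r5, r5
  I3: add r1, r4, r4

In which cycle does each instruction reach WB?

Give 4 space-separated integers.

Answer: 5 6 8 9

Derivation:
I0 sub r5 <- r2,r5: IF@1 ID@2 stall=0 (-) EX@3 MEM@4 WB@5
I1 add r1 <- r4,r4: IF@2 ID@3 stall=0 (-) EX@4 MEM@5 WB@6
I2 add r2 <- r5,r5: IF@3 ID@4 stall=1 (RAW on I0.r5 (WB@5)) EX@6 MEM@7 WB@8
I3 add r1 <- r4,r4: IF@4 ID@6 stall=0 (-) EX@7 MEM@8 WB@9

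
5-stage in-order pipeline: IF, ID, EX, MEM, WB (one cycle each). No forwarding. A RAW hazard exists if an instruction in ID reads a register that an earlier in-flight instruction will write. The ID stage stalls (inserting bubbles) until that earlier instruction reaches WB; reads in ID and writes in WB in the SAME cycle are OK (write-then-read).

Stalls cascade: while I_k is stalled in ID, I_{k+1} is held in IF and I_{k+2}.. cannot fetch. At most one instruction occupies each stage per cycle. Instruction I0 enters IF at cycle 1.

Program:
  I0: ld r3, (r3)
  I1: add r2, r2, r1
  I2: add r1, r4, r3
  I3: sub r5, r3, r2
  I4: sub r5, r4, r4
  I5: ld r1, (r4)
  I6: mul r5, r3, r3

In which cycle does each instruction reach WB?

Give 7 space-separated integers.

Answer: 5 6 8 9 10 11 12

Derivation:
I0 ld r3 <- r3: IF@1 ID@2 stall=0 (-) EX@3 MEM@4 WB@5
I1 add r2 <- r2,r1: IF@2 ID@3 stall=0 (-) EX@4 MEM@5 WB@6
I2 add r1 <- r4,r3: IF@3 ID@4 stall=1 (RAW on I0.r3 (WB@5)) EX@6 MEM@7 WB@8
I3 sub r5 <- r3,r2: IF@4 ID@6 stall=0 (-) EX@7 MEM@8 WB@9
I4 sub r5 <- r4,r4: IF@6 ID@7 stall=0 (-) EX@8 MEM@9 WB@10
I5 ld r1 <- r4: IF@7 ID@8 stall=0 (-) EX@9 MEM@10 WB@11
I6 mul r5 <- r3,r3: IF@8 ID@9 stall=0 (-) EX@10 MEM@11 WB@12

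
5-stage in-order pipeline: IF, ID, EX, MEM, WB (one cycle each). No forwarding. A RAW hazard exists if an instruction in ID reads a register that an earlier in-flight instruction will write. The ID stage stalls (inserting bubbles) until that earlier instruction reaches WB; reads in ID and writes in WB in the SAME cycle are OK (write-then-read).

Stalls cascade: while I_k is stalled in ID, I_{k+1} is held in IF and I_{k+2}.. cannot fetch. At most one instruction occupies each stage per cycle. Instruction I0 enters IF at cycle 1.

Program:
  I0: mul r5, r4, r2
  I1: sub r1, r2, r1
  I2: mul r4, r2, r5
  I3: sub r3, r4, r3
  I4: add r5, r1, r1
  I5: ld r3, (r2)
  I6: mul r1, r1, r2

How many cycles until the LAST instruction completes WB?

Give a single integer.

I0 mul r5 <- r4,r2: IF@1 ID@2 stall=0 (-) EX@3 MEM@4 WB@5
I1 sub r1 <- r2,r1: IF@2 ID@3 stall=0 (-) EX@4 MEM@5 WB@6
I2 mul r4 <- r2,r5: IF@3 ID@4 stall=1 (RAW on I0.r5 (WB@5)) EX@6 MEM@7 WB@8
I3 sub r3 <- r4,r3: IF@4 ID@6 stall=2 (RAW on I2.r4 (WB@8)) EX@9 MEM@10 WB@11
I4 add r5 <- r1,r1: IF@6 ID@9 stall=0 (-) EX@10 MEM@11 WB@12
I5 ld r3 <- r2: IF@9 ID@10 stall=0 (-) EX@11 MEM@12 WB@13
I6 mul r1 <- r1,r2: IF@10 ID@11 stall=0 (-) EX@12 MEM@13 WB@14

Answer: 14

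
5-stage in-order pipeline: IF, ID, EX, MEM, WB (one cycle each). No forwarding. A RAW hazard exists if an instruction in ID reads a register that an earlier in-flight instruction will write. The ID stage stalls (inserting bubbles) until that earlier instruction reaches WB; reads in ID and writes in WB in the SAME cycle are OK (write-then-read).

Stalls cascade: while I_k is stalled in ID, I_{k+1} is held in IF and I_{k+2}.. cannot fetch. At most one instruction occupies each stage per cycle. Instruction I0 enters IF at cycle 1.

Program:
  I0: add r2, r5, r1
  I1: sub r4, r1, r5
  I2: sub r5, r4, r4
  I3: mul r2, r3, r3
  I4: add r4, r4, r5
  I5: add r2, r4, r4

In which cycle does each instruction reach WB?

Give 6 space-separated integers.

I0 add r2 <- r5,r1: IF@1 ID@2 stall=0 (-) EX@3 MEM@4 WB@5
I1 sub r4 <- r1,r5: IF@2 ID@3 stall=0 (-) EX@4 MEM@5 WB@6
I2 sub r5 <- r4,r4: IF@3 ID@4 stall=2 (RAW on I1.r4 (WB@6)) EX@7 MEM@8 WB@9
I3 mul r2 <- r3,r3: IF@4 ID@7 stall=0 (-) EX@8 MEM@9 WB@10
I4 add r4 <- r4,r5: IF@7 ID@8 stall=1 (RAW on I2.r5 (WB@9)) EX@10 MEM@11 WB@12
I5 add r2 <- r4,r4: IF@8 ID@10 stall=2 (RAW on I4.r4 (WB@12)) EX@13 MEM@14 WB@15

Answer: 5 6 9 10 12 15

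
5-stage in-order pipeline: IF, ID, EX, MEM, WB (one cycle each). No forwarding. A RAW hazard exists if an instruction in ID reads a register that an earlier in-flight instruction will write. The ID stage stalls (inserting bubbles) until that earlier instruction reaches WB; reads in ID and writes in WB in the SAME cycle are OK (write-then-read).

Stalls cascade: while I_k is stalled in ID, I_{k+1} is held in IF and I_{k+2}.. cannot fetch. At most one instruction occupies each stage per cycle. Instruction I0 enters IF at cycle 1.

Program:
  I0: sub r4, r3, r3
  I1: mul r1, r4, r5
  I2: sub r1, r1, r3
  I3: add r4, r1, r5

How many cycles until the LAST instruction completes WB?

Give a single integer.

I0 sub r4 <- r3,r3: IF@1 ID@2 stall=0 (-) EX@3 MEM@4 WB@5
I1 mul r1 <- r4,r5: IF@2 ID@3 stall=2 (RAW on I0.r4 (WB@5)) EX@6 MEM@7 WB@8
I2 sub r1 <- r1,r3: IF@3 ID@6 stall=2 (RAW on I1.r1 (WB@8)) EX@9 MEM@10 WB@11
I3 add r4 <- r1,r5: IF@6 ID@9 stall=2 (RAW on I2.r1 (WB@11)) EX@12 MEM@13 WB@14

Answer: 14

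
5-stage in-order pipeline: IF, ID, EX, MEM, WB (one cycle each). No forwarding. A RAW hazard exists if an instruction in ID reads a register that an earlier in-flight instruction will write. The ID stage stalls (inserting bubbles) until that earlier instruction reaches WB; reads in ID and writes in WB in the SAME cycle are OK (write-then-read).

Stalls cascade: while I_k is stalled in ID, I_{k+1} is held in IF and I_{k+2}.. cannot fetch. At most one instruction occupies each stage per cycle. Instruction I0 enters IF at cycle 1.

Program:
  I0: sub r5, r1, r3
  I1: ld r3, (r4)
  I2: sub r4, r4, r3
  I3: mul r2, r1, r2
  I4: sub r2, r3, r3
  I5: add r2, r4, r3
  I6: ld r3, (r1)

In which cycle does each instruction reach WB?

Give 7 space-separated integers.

I0 sub r5 <- r1,r3: IF@1 ID@2 stall=0 (-) EX@3 MEM@4 WB@5
I1 ld r3 <- r4: IF@2 ID@3 stall=0 (-) EX@4 MEM@5 WB@6
I2 sub r4 <- r4,r3: IF@3 ID@4 stall=2 (RAW on I1.r3 (WB@6)) EX@7 MEM@8 WB@9
I3 mul r2 <- r1,r2: IF@4 ID@7 stall=0 (-) EX@8 MEM@9 WB@10
I4 sub r2 <- r3,r3: IF@7 ID@8 stall=0 (-) EX@9 MEM@10 WB@11
I5 add r2 <- r4,r3: IF@8 ID@9 stall=0 (-) EX@10 MEM@11 WB@12
I6 ld r3 <- r1: IF@9 ID@10 stall=0 (-) EX@11 MEM@12 WB@13

Answer: 5 6 9 10 11 12 13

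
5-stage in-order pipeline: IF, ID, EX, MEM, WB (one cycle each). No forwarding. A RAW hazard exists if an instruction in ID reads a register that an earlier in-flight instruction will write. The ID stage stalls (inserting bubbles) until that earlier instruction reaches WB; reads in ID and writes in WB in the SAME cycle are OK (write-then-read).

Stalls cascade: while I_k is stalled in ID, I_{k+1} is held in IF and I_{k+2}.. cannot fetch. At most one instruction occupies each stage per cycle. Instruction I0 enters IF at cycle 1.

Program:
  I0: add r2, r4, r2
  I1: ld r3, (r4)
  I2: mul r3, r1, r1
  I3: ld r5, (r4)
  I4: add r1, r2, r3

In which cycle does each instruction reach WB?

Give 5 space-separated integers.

I0 add r2 <- r4,r2: IF@1 ID@2 stall=0 (-) EX@3 MEM@4 WB@5
I1 ld r3 <- r4: IF@2 ID@3 stall=0 (-) EX@4 MEM@5 WB@6
I2 mul r3 <- r1,r1: IF@3 ID@4 stall=0 (-) EX@5 MEM@6 WB@7
I3 ld r5 <- r4: IF@4 ID@5 stall=0 (-) EX@6 MEM@7 WB@8
I4 add r1 <- r2,r3: IF@5 ID@6 stall=1 (RAW on I2.r3 (WB@7)) EX@8 MEM@9 WB@10

Answer: 5 6 7 8 10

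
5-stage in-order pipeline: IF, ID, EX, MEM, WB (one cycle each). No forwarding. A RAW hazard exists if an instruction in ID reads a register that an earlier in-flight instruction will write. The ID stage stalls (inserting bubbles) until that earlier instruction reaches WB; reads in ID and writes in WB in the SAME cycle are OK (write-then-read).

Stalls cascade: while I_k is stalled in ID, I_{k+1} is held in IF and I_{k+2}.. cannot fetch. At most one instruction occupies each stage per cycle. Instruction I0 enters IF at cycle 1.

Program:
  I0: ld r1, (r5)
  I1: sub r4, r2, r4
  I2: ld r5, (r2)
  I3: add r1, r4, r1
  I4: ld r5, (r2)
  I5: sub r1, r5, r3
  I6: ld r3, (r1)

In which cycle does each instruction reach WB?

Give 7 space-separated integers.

Answer: 5 6 7 9 10 13 16

Derivation:
I0 ld r1 <- r5: IF@1 ID@2 stall=0 (-) EX@3 MEM@4 WB@5
I1 sub r4 <- r2,r4: IF@2 ID@3 stall=0 (-) EX@4 MEM@5 WB@6
I2 ld r5 <- r2: IF@3 ID@4 stall=0 (-) EX@5 MEM@6 WB@7
I3 add r1 <- r4,r1: IF@4 ID@5 stall=1 (RAW on I1.r4 (WB@6)) EX@7 MEM@8 WB@9
I4 ld r5 <- r2: IF@5 ID@7 stall=0 (-) EX@8 MEM@9 WB@10
I5 sub r1 <- r5,r3: IF@7 ID@8 stall=2 (RAW on I4.r5 (WB@10)) EX@11 MEM@12 WB@13
I6 ld r3 <- r1: IF@8 ID@11 stall=2 (RAW on I5.r1 (WB@13)) EX@14 MEM@15 WB@16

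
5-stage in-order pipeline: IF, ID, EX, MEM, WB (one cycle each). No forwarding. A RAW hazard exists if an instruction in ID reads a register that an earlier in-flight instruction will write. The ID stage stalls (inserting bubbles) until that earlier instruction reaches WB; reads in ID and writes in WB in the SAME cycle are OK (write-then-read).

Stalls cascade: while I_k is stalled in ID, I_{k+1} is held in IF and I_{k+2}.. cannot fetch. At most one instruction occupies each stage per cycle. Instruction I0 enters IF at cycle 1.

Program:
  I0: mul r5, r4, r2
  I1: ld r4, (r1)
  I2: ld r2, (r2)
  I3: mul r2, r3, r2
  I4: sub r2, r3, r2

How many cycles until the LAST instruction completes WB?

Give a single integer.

Answer: 13

Derivation:
I0 mul r5 <- r4,r2: IF@1 ID@2 stall=0 (-) EX@3 MEM@4 WB@5
I1 ld r4 <- r1: IF@2 ID@3 stall=0 (-) EX@4 MEM@5 WB@6
I2 ld r2 <- r2: IF@3 ID@4 stall=0 (-) EX@5 MEM@6 WB@7
I3 mul r2 <- r3,r2: IF@4 ID@5 stall=2 (RAW on I2.r2 (WB@7)) EX@8 MEM@9 WB@10
I4 sub r2 <- r3,r2: IF@5 ID@8 stall=2 (RAW on I3.r2 (WB@10)) EX@11 MEM@12 WB@13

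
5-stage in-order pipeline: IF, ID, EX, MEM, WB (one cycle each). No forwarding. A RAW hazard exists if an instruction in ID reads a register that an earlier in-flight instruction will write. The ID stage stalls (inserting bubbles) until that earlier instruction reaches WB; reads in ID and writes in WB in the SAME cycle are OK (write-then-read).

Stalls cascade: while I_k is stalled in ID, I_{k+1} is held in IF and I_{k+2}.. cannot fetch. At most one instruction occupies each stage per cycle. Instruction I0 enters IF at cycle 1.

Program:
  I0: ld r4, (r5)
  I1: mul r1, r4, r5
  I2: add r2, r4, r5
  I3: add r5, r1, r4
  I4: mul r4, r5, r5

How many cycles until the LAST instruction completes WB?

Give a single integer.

I0 ld r4 <- r5: IF@1 ID@2 stall=0 (-) EX@3 MEM@4 WB@5
I1 mul r1 <- r4,r5: IF@2 ID@3 stall=2 (RAW on I0.r4 (WB@5)) EX@6 MEM@7 WB@8
I2 add r2 <- r4,r5: IF@3 ID@6 stall=0 (-) EX@7 MEM@8 WB@9
I3 add r5 <- r1,r4: IF@6 ID@7 stall=1 (RAW on I1.r1 (WB@8)) EX@9 MEM@10 WB@11
I4 mul r4 <- r5,r5: IF@7 ID@9 stall=2 (RAW on I3.r5 (WB@11)) EX@12 MEM@13 WB@14

Answer: 14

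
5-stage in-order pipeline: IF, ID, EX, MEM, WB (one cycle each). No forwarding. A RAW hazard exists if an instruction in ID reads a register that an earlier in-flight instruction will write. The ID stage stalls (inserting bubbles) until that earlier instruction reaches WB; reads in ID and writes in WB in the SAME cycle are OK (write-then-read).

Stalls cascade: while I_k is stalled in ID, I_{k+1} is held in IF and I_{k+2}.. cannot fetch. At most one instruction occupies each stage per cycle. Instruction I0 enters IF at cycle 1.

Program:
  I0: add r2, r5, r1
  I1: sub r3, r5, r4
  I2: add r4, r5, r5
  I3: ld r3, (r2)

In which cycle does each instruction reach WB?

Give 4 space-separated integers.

I0 add r2 <- r5,r1: IF@1 ID@2 stall=0 (-) EX@3 MEM@4 WB@5
I1 sub r3 <- r5,r4: IF@2 ID@3 stall=0 (-) EX@4 MEM@5 WB@6
I2 add r4 <- r5,r5: IF@3 ID@4 stall=0 (-) EX@5 MEM@6 WB@7
I3 ld r3 <- r2: IF@4 ID@5 stall=0 (-) EX@6 MEM@7 WB@8

Answer: 5 6 7 8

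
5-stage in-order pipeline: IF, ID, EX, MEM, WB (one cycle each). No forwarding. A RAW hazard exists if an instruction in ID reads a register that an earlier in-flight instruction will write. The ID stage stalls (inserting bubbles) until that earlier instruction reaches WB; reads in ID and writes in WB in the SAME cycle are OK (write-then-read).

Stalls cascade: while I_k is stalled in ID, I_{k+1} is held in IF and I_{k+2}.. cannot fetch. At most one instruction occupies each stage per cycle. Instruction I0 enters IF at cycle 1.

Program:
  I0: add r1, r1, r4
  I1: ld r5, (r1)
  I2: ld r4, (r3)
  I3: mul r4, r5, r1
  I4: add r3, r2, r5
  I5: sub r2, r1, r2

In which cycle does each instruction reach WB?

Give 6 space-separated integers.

I0 add r1 <- r1,r4: IF@1 ID@2 stall=0 (-) EX@3 MEM@4 WB@5
I1 ld r5 <- r1: IF@2 ID@3 stall=2 (RAW on I0.r1 (WB@5)) EX@6 MEM@7 WB@8
I2 ld r4 <- r3: IF@3 ID@6 stall=0 (-) EX@7 MEM@8 WB@9
I3 mul r4 <- r5,r1: IF@6 ID@7 stall=1 (RAW on I1.r5 (WB@8)) EX@9 MEM@10 WB@11
I4 add r3 <- r2,r5: IF@7 ID@9 stall=0 (-) EX@10 MEM@11 WB@12
I5 sub r2 <- r1,r2: IF@9 ID@10 stall=0 (-) EX@11 MEM@12 WB@13

Answer: 5 8 9 11 12 13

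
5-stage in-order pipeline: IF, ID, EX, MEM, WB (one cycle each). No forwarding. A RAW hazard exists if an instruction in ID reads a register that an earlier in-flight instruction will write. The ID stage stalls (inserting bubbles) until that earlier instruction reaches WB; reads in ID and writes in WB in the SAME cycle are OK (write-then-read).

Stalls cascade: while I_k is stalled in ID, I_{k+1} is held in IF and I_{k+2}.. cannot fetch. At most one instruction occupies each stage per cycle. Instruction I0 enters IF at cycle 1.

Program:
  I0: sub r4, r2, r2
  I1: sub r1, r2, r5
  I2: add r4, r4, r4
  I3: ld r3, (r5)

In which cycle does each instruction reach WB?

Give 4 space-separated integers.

I0 sub r4 <- r2,r2: IF@1 ID@2 stall=0 (-) EX@3 MEM@4 WB@5
I1 sub r1 <- r2,r5: IF@2 ID@3 stall=0 (-) EX@4 MEM@5 WB@6
I2 add r4 <- r4,r4: IF@3 ID@4 stall=1 (RAW on I0.r4 (WB@5)) EX@6 MEM@7 WB@8
I3 ld r3 <- r5: IF@4 ID@6 stall=0 (-) EX@7 MEM@8 WB@9

Answer: 5 6 8 9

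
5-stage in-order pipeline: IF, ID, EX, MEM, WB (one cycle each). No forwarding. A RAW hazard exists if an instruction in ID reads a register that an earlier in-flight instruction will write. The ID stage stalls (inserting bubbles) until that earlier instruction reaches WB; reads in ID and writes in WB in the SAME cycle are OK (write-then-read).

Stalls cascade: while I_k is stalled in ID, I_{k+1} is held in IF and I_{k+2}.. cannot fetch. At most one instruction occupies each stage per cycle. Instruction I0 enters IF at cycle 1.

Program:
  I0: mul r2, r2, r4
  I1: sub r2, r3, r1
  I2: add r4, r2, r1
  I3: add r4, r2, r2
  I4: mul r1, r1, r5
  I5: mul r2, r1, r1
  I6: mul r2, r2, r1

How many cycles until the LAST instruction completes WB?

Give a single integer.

I0 mul r2 <- r2,r4: IF@1 ID@2 stall=0 (-) EX@3 MEM@4 WB@5
I1 sub r2 <- r3,r1: IF@2 ID@3 stall=0 (-) EX@4 MEM@5 WB@6
I2 add r4 <- r2,r1: IF@3 ID@4 stall=2 (RAW on I1.r2 (WB@6)) EX@7 MEM@8 WB@9
I3 add r4 <- r2,r2: IF@4 ID@7 stall=0 (-) EX@8 MEM@9 WB@10
I4 mul r1 <- r1,r5: IF@7 ID@8 stall=0 (-) EX@9 MEM@10 WB@11
I5 mul r2 <- r1,r1: IF@8 ID@9 stall=2 (RAW on I4.r1 (WB@11)) EX@12 MEM@13 WB@14
I6 mul r2 <- r2,r1: IF@9 ID@12 stall=2 (RAW on I5.r2 (WB@14)) EX@15 MEM@16 WB@17

Answer: 17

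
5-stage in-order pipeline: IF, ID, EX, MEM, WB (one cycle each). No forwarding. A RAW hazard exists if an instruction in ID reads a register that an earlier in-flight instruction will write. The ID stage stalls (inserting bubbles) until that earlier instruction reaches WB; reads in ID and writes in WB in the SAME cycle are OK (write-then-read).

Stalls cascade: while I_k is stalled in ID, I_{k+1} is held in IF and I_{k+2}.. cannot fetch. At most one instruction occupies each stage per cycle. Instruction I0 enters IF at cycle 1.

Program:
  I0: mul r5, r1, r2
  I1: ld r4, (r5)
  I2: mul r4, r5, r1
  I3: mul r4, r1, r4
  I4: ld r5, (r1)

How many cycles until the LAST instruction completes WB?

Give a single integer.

I0 mul r5 <- r1,r2: IF@1 ID@2 stall=0 (-) EX@3 MEM@4 WB@5
I1 ld r4 <- r5: IF@2 ID@3 stall=2 (RAW on I0.r5 (WB@5)) EX@6 MEM@7 WB@8
I2 mul r4 <- r5,r1: IF@3 ID@6 stall=0 (-) EX@7 MEM@8 WB@9
I3 mul r4 <- r1,r4: IF@6 ID@7 stall=2 (RAW on I2.r4 (WB@9)) EX@10 MEM@11 WB@12
I4 ld r5 <- r1: IF@7 ID@10 stall=0 (-) EX@11 MEM@12 WB@13

Answer: 13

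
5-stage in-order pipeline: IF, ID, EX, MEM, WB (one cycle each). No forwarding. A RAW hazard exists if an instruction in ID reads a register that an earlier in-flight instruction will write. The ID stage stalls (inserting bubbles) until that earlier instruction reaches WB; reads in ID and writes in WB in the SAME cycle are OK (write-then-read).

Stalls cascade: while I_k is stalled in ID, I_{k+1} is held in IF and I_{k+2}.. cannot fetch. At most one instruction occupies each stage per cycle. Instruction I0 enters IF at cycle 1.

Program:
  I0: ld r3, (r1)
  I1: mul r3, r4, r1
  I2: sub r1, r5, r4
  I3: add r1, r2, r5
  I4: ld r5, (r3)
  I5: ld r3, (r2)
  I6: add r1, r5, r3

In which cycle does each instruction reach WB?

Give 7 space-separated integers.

Answer: 5 6 7 8 9 10 13

Derivation:
I0 ld r3 <- r1: IF@1 ID@2 stall=0 (-) EX@3 MEM@4 WB@5
I1 mul r3 <- r4,r1: IF@2 ID@3 stall=0 (-) EX@4 MEM@5 WB@6
I2 sub r1 <- r5,r4: IF@3 ID@4 stall=0 (-) EX@5 MEM@6 WB@7
I3 add r1 <- r2,r5: IF@4 ID@5 stall=0 (-) EX@6 MEM@7 WB@8
I4 ld r5 <- r3: IF@5 ID@6 stall=0 (-) EX@7 MEM@8 WB@9
I5 ld r3 <- r2: IF@6 ID@7 stall=0 (-) EX@8 MEM@9 WB@10
I6 add r1 <- r5,r3: IF@7 ID@8 stall=2 (RAW on I5.r3 (WB@10)) EX@11 MEM@12 WB@13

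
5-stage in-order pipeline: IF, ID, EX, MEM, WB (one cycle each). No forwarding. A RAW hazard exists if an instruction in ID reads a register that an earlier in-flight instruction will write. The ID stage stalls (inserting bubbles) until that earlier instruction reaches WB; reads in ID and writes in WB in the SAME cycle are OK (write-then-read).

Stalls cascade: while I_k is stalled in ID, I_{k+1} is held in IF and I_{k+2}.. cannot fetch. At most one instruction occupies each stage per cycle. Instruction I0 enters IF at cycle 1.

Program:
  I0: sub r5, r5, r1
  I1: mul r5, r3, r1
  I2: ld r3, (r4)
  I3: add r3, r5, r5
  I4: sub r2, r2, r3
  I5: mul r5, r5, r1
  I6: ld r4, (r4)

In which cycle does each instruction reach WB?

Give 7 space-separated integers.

Answer: 5 6 7 9 12 13 14

Derivation:
I0 sub r5 <- r5,r1: IF@1 ID@2 stall=0 (-) EX@3 MEM@4 WB@5
I1 mul r5 <- r3,r1: IF@2 ID@3 stall=0 (-) EX@4 MEM@5 WB@6
I2 ld r3 <- r4: IF@3 ID@4 stall=0 (-) EX@5 MEM@6 WB@7
I3 add r3 <- r5,r5: IF@4 ID@5 stall=1 (RAW on I1.r5 (WB@6)) EX@7 MEM@8 WB@9
I4 sub r2 <- r2,r3: IF@5 ID@7 stall=2 (RAW on I3.r3 (WB@9)) EX@10 MEM@11 WB@12
I5 mul r5 <- r5,r1: IF@7 ID@10 stall=0 (-) EX@11 MEM@12 WB@13
I6 ld r4 <- r4: IF@10 ID@11 stall=0 (-) EX@12 MEM@13 WB@14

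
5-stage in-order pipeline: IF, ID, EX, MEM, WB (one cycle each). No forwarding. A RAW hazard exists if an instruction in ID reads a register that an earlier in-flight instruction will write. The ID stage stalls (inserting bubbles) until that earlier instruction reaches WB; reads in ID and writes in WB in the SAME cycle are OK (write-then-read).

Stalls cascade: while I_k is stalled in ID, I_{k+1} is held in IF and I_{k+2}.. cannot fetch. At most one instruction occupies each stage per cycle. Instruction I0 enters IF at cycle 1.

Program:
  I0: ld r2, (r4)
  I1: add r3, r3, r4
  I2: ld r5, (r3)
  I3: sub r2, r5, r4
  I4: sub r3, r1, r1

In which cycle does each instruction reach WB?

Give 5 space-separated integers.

Answer: 5 6 9 12 13

Derivation:
I0 ld r2 <- r4: IF@1 ID@2 stall=0 (-) EX@3 MEM@4 WB@5
I1 add r3 <- r3,r4: IF@2 ID@3 stall=0 (-) EX@4 MEM@5 WB@6
I2 ld r5 <- r3: IF@3 ID@4 stall=2 (RAW on I1.r3 (WB@6)) EX@7 MEM@8 WB@9
I3 sub r2 <- r5,r4: IF@4 ID@7 stall=2 (RAW on I2.r5 (WB@9)) EX@10 MEM@11 WB@12
I4 sub r3 <- r1,r1: IF@7 ID@10 stall=0 (-) EX@11 MEM@12 WB@13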